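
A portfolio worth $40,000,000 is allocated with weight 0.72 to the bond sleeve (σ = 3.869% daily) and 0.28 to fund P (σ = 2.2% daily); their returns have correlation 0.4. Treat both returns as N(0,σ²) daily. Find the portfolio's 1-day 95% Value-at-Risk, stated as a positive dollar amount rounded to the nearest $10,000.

σ_p² = 0.72²·3.869² + 0.28²·2.2² + 2·0.4·0.72·0.28·3.869·2.2 = 9.5123 (%²).
σ_p = √9.5123 = 3.084%.
At 95%, z = 1.645.
VaR = 1.645 × 3.084% = 5.073%; on $40,000,000 that is $2,029,200.

$2,030,000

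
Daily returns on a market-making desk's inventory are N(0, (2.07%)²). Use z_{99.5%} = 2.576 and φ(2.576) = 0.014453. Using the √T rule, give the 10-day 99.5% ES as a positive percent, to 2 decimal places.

σ_{10d} = 2.07% × √10 = 6.546%.
ES multiplier = φ(z)/(1−α) = 0.014453/0.005 = 2.891.
ES = 6.546% × 2.891 = 18.924%.

18.92%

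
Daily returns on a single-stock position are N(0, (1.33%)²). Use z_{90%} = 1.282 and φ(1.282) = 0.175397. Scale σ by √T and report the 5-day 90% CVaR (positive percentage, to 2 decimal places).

5.22%

σ_{5d} = 1.33% × √5 = 2.974%.
ES multiplier = φ(z)/(1−α) = 0.175397/0.1 = 1.754.
ES = 2.974% × 1.754 = 5.216%.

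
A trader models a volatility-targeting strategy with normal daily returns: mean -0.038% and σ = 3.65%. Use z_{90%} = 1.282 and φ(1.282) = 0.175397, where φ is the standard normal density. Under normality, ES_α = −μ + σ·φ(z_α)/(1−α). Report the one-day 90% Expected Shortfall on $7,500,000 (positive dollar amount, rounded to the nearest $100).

Tail multiplier: φ(z)/(1−α) = 0.175397 / 0.1 = 1.754.
ES = −(-0.038%) + 3.65% × 1.754 = 6.440%.
On $7,500,000: 0.06440 × $7,500,000 = $483,000.

$483,000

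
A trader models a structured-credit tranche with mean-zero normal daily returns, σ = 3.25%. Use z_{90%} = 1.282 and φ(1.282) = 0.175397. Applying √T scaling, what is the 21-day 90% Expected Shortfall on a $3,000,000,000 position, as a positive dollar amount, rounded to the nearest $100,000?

$783,700,000

σ_{21d} = 3.25% × √21 = 14.893%.
ES multiplier = φ(z)/(1−α) = 0.175397/0.1 = 1.754.
ES = 14.893% × 1.754 = 26.122%; on $3,000,000,000: $783,660,000.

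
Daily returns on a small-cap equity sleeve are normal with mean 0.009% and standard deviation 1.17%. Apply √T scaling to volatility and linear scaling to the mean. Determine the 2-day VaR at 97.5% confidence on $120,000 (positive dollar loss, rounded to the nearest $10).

At 97.5%, z = 1.960.
σ_{2d} = 1.17% × √2 = 1.655%; μ_{2d} = 2 × 0.009% = 0.018%.
VaR = −(0.018%) + 1.960 × 1.655% = 3.226%.
On $120,000: 0.03226 × $120,000 = $3,871.

$3,870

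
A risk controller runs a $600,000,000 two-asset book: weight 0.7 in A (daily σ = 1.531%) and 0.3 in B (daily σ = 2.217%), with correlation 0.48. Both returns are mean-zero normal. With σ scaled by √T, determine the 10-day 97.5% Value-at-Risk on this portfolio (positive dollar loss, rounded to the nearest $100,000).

$56,100,000

σ_p = √(0.7²·1.531² + 0.3²·2.217² + 2·0.48·0.7·0.3·1.531·2.217) = 1.508%.
σ_{10d} = 1.508% × √10 = 4.769%.
z(97.5%) = 1.960.
VaR = 1.960 × 4.769% = 9.347%; on $600,000,000 that is $56,082,000.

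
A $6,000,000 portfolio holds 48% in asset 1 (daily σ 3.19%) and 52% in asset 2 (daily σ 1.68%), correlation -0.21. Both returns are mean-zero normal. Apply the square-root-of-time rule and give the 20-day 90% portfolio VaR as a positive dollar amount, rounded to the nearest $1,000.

$549,000

σ_p = √(0.48²·3.19² + 0.52²·1.68² + 2·-0.21·0.48·0.52·3.19·1.68) = 1.596%.
σ_{20d} = 1.596% × √20 = 7.138%.
z(90%) = 1.282.
VaR = 1.282 × 7.138% = 9.151%; on $6,000,000 that is $549,060.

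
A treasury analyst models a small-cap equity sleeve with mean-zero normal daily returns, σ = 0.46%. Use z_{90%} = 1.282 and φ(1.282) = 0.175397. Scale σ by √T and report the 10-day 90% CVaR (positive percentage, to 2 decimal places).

2.55%

σ_{10d} = 0.46% × √10 = 1.455%.
ES multiplier = φ(z)/(1−α) = 0.175397/0.1 = 1.754.
ES = 1.455% × 1.754 = 2.552%.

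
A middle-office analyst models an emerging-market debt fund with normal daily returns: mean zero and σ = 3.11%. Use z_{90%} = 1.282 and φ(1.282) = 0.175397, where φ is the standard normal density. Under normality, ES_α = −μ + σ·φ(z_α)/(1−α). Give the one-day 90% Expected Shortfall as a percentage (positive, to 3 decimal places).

Tail multiplier: φ(z)/(1−α) = 0.175397 / 0.1 = 1.754.
ES = 3.11% × 1.754 = 5.455%.

5.455%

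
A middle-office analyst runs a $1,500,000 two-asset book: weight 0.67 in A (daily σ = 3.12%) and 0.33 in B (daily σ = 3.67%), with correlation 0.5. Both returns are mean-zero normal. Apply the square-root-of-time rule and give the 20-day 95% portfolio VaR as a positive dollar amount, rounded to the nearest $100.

$319,200

σ_p = √(0.67²·3.12² + 0.33²·3.67² + 2·0.5·0.67·0.33·3.12·3.67) = 2.893%.
σ_{20d} = 2.893% × √20 = 12.938%.
z(95%) = 1.645.
VaR = 1.645 × 12.938% = 21.283%; on $1,500,000 that is $319,245.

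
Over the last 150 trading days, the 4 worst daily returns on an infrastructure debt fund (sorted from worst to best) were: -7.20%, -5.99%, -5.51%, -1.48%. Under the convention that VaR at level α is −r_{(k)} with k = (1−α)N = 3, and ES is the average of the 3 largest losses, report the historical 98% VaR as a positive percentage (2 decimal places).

5.51%

k = 3; the 3rd lowest return is -5.51%, so VaR = 5.51%.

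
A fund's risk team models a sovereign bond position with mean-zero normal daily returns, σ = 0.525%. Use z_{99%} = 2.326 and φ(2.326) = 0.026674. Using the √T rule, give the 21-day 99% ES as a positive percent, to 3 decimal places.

σ_{21d} = 0.525% × √21 = 2.406%.
ES multiplier = φ(z)/(1−α) = 0.026674/0.01 = 2.667.
ES = 2.406% × 2.667 = 6.417%.

6.417%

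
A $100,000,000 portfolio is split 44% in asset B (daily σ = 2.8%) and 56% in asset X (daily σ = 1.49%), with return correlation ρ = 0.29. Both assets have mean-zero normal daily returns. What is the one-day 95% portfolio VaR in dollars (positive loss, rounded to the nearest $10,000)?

σ_p² = 0.44²·2.8² + 0.56²·1.49² + 2·0.29·0.44·0.56·2.8·1.49 = 2.8103 (%²).
σ_p = √2.8103 = 1.676%.
At 95%, z = 1.645.
VaR = 1.645 × 1.676% = 2.757%; on $100,000,000 that is $2,757,000.

$2,760,000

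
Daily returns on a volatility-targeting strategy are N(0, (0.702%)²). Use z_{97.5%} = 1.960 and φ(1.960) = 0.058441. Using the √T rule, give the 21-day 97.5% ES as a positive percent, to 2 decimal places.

7.52%

σ_{21d} = 0.702% × √21 = 3.217%.
ES multiplier = φ(z)/(1−α) = 0.058441/0.025 = 2.338.
ES = 3.217% × 2.338 = 7.521%.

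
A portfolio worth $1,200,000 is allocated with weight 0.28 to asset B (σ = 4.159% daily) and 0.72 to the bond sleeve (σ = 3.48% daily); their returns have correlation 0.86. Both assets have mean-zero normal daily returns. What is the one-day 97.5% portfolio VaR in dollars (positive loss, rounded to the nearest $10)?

$83,660

σ_p² = 0.28²·4.159² + 0.72²·3.48² + 2·0.86·0.28·0.72·4.159·3.48 = 12.6528 (%²).
σ_p = √12.6528 = 3.557%.
At 97.5%, z = 1.960.
VaR = 1.960 × 3.557% = 6.972%; on $1,200,000 that is $83,664.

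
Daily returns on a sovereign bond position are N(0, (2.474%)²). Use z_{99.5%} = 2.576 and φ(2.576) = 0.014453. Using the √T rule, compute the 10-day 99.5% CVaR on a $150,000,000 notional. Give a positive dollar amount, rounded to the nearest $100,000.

$33,900,000

σ_{10d} = 2.474% × √10 = 7.823%.
ES multiplier = φ(z)/(1−α) = 0.014453/0.005 = 2.891.
ES = 7.823% × 2.891 = 22.616%; on $150,000,000: $33,924,000.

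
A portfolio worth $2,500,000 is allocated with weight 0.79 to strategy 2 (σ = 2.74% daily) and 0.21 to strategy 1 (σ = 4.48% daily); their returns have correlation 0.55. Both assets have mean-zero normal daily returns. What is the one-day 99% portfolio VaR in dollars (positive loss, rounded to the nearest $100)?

$162,500

σ_p² = 0.79²·2.74² + 0.21²·4.48² + 2·0.55·0.79·0.21·2.74·4.48 = 7.8107 (%²).
σ_p = √7.8107 = 2.795%.
At 99%, z = 2.326.
VaR = 2.326 × 2.795% = 6.501%; on $2,500,000 that is $162,525.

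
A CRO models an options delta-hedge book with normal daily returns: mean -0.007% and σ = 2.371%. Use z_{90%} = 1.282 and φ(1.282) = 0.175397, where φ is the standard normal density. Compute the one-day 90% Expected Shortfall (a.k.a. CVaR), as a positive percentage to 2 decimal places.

4.17%

Tail multiplier: φ(z)/(1−α) = 0.175397 / 0.1 = 1.754.
ES = −(-0.007%) + 2.371% × 1.754 = 4.166%.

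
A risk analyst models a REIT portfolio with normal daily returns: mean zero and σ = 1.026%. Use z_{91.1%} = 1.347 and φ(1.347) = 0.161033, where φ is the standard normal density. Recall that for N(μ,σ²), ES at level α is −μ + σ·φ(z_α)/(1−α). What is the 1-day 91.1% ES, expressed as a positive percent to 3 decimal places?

Tail multiplier: φ(z)/(1−α) = 0.161033 / 0.089 = 1.809.
ES = 1.026% × 1.809 = 1.856%.

1.856%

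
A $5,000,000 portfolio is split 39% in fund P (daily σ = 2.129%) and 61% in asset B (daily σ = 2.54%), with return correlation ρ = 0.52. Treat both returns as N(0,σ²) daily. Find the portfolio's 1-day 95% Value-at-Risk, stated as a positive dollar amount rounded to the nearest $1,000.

$173,000

σ_p² = 0.39²·2.129² + 0.61²·2.54² + 2·0.52·0.39·0.61·2.129·2.54 = 4.4280 (%²).
σ_p = √4.4280 = 2.104%.
At 95%, z = 1.645.
VaR = 1.645 × 2.104% = 3.461%; on $5,000,000 that is $173,050.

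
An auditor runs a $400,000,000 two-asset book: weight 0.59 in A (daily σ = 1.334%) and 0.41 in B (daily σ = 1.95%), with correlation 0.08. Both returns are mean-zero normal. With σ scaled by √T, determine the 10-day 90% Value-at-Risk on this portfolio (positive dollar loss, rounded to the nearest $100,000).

σ_p = √(0.59²·1.334² + 0.41²·1.95² + 2·0.08·0.59·0.41·1.334·1.95) = 1.166%.
σ_{10d} = 1.166% × √10 = 3.687%.
z(90%) = 1.282.
VaR = 1.282 × 3.687% = 4.727%; on $400,000,000 that is $18,908,000.

$18,900,000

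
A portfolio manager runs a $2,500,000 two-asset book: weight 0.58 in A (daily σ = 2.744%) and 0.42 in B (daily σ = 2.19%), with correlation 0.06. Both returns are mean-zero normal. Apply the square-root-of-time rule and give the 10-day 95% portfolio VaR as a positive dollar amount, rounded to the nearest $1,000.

σ_p = √(0.58²·2.744² + 0.42²·2.19² + 2·0.06·0.58·0.42·2.744·2.19) = 1.885%.
σ_{10d} = 1.885% × √10 = 5.961%.
z(95%) = 1.645.
VaR = 1.645 × 5.961% = 9.806%; on $2,500,000 that is $245,150.

$245,000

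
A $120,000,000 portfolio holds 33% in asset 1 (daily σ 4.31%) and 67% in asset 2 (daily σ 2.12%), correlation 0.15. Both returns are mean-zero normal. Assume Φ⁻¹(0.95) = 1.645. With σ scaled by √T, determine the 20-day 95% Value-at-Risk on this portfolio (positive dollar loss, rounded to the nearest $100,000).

$19,000,000

σ_p = √(0.33²·4.31² + 0.67²·2.12² + 2·0.15·0.33·0.67·4.31·2.12) = 2.156%.
σ_{20d} = 2.156% × √20 = 9.642%.
VaR = 1.645 × 9.642% = 15.861%; on $120,000,000 that is $19,033,200.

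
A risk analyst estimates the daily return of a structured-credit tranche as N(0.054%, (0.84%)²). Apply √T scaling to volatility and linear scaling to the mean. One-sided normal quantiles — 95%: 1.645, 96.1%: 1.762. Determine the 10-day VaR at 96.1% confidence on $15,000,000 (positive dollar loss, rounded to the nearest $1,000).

σ_{10d} = 0.84% × √10 = 2.656%; μ_{10d} = 10 × 0.054% = 0.540%.
VaR = −(0.540%) + 1.762 × 2.656% = 4.140%.
On $15,000,000: 0.04140 × $15,000,000 = $621,000.

$621,000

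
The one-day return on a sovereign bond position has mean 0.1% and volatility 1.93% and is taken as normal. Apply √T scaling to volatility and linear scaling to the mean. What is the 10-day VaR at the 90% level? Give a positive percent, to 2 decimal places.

At 90%, z = 1.282.
σ_{10d} = 1.93% × √10 = 6.103%; μ_{10d} = 10 × 0.1% = 1.000%.
VaR = −(1.000%) + 1.282 × 6.103% = 6.824%.

6.82%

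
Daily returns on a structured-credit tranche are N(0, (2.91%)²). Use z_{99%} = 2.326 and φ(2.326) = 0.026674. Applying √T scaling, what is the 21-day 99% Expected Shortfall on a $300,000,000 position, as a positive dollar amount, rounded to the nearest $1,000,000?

$107,000,000

σ_{21d} = 2.91% × √21 = 13.335%.
ES multiplier = φ(z)/(1−α) = 0.026674/0.01 = 2.667.
ES = 13.335% × 2.667 = 35.564%; on $300,000,000: $106,692,000.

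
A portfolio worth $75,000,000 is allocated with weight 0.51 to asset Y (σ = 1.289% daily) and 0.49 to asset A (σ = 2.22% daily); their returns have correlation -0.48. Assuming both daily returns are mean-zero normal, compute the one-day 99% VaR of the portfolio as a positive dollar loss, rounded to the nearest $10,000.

σ_p² = 0.51²·1.289² + 0.49²·2.22² + 2·-0.48·0.51·0.49·1.289·2.22 = 0.9290 (%²).
σ_p = √0.9290 = 0.964%.
At 99%, z = 2.326.
VaR = 2.326 × 0.964% = 2.242%; on $75,000,000 that is $1,681,500.

$1,680,000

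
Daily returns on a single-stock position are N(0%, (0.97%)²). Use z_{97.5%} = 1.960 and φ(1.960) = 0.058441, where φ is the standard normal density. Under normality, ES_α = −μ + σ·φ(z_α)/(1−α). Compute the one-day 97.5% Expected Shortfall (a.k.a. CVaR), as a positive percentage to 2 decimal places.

Tail multiplier: φ(z)/(1−α) = 0.058441 / 0.025 = 2.338.
ES = 0.97% × 2.338 = 2.268%.

2.27%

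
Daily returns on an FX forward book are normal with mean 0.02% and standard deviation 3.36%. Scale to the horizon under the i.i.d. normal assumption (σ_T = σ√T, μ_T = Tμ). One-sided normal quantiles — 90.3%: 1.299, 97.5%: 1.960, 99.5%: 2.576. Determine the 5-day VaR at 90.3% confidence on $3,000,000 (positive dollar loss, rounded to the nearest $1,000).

σ_{5d} = 3.36% × √5 = 7.513%; μ_{5d} = 5 × 0.02% = 0.100%.
VaR = −(0.100%) + 1.299 × 7.513% = 9.659%.
On $3,000,000: 0.09659 × $3,000,000 = $289,770.

$290,000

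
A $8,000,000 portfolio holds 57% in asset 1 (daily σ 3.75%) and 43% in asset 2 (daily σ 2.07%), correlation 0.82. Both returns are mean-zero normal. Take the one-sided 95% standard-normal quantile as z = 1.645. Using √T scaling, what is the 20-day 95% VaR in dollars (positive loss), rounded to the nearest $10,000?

$1,710,000

σ_p = √(0.57²·3.75² + 0.43²·2.07² + 2·0.82·0.57·0.43·3.75·2.07) = 2.912%.
σ_{20d} = 2.912% × √20 = 13.023%.
VaR = 1.645 × 13.023% = 21.423%; on $8,000,000 that is $1,713,840.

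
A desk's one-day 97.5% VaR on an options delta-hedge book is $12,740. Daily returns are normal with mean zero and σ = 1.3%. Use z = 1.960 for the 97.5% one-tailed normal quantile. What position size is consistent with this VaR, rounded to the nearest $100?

$500,000

VaR as a fraction of value: z·σ = 1.960 × 1.3% = 2.548%.
Position = $12,740 / 0.02548 = $500,000.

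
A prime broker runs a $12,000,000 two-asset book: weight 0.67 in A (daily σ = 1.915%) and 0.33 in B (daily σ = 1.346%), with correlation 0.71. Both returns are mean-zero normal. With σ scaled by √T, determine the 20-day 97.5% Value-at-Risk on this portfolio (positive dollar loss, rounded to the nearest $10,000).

$1,710,000

σ_p = √(0.67²·1.915² + 0.33²·1.346² + 2·0.71·0.67·0.33·1.915·1.346) = 1.629%.
σ_{20d} = 1.629% × √20 = 7.285%.
z(97.5%) = 1.960.
VaR = 1.960 × 7.285% = 14.279%; on $12,000,000 that is $1,713,480.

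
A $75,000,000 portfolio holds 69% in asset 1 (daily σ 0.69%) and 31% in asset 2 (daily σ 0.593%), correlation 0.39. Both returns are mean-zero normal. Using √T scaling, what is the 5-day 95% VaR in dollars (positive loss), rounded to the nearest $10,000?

σ_p = √(0.69²·0.69² + 0.31²·0.593² + 2·0.39·0.69·0.31·0.69·0.593) = 0.573%.
σ_{5d} = 0.573% × √5 = 1.281%.
z(95%) = 1.645.
VaR = 1.645 × 1.281% = 2.107%; on $75,000,000 that is $1,580,250.

$1,580,000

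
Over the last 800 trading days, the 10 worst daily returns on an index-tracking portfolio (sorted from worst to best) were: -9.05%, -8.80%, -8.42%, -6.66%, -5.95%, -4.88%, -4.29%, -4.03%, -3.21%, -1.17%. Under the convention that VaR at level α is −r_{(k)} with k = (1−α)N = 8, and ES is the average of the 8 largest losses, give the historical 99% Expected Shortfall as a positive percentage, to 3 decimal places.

6.510%

The 8 worst returns sum to -52.08%.
ES = −(-52.08%) / 8 = 6.51% ≈ 6.510%.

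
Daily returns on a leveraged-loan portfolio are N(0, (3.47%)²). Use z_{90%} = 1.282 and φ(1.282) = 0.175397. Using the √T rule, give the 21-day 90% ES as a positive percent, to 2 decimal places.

σ_{21d} = 3.47% × √21 = 15.902%.
ES multiplier = φ(z)/(1−α) = 0.175397/0.1 = 1.754.
ES = 15.902% × 1.754 = 27.892%.

27.89%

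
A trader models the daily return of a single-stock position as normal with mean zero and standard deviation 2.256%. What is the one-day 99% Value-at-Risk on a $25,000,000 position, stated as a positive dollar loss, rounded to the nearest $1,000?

At 99% one-sided, z = 2.326.
VaR = z·σ = 2.326 × 2.256% = 5.247%.
On $25,000,000: 0.05247 × $25,000,000 = $1,311,750.

$1,312,000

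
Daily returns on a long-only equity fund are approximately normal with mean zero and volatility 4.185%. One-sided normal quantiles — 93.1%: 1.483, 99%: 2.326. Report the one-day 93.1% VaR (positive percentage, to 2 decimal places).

6.21%

VaR = z·σ = 1.483 × 4.185% = 6.206%.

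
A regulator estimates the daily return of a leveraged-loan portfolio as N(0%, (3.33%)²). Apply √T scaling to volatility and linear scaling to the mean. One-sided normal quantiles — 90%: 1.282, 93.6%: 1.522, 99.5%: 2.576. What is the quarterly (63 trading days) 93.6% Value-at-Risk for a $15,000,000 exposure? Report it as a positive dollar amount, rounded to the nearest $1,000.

σ_{63d} = 3.33% × √63 = 26.431%.
VaR = 1.522 × 26.431% = 40.228%.
On $15,000,000: 0.40228 × $15,000,000 = $6,034,200.

$6,034,000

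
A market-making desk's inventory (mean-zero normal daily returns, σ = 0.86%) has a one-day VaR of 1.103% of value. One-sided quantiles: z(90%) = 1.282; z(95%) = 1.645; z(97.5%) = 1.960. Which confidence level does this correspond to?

Implied z = VaR/σ = 1.103 / 0.86 = 1.283.
This matches z(90%) = 1.282.

90%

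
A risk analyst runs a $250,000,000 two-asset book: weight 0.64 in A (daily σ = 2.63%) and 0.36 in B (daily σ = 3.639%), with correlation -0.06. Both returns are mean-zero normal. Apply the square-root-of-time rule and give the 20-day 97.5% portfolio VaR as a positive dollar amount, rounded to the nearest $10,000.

σ_p = √(0.64²·2.63² + 0.36²·3.639² + 2·-0.06·0.64·0.36·2.63·3.639) = 2.070%.
σ_{20d} = 2.070% × √20 = 9.257%.
z(97.5%) = 1.960.
VaR = 1.960 × 9.257% = 18.144%; on $250,000,000 that is $45,360,000.

$45,360,000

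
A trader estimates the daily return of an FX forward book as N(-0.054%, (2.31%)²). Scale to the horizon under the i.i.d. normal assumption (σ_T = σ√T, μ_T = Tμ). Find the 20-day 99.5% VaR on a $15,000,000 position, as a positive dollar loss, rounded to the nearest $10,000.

At 99.5%, z = 2.576.
σ_{20d} = 2.31% × √20 = 10.331%; μ_{20d} = 20 × -0.054% = -1.080%.
VaR = −(-1.080%) + 2.576 × 10.331% = 27.693%.
On $15,000,000: 0.27693 × $15,000,000 = $4,153,950.

$4,150,000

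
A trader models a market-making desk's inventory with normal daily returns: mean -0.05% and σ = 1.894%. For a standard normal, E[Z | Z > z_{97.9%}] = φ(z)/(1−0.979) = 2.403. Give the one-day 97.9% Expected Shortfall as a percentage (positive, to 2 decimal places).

4.60%

ES = −(-0.05%) + 1.894% × 2.403 = 4.601%.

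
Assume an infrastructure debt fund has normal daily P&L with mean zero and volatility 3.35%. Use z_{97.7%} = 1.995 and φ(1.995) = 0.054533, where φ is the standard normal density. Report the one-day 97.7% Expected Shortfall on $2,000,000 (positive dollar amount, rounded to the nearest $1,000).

$159,000

Tail multiplier: φ(z)/(1−α) = 0.054533 / 0.023 = 2.371.
ES = 3.35% × 2.371 = 7.943%.
On $2,000,000: 0.07943 × $2,000,000 = $158,860.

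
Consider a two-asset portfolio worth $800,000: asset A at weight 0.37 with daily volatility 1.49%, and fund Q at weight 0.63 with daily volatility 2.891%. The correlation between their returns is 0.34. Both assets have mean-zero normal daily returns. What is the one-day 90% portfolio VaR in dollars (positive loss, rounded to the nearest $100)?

σ_p² = 0.37²·1.49² + 0.63²·2.891² + 2·0.34·0.37·0.63·1.49·2.891 = 4.3040 (%²).
σ_p = √4.3040 = 2.075%.
At 90%, z = 1.282.
VaR = 1.282 × 2.075% = 2.660%; on $800,000 that is $21,280.

$21,300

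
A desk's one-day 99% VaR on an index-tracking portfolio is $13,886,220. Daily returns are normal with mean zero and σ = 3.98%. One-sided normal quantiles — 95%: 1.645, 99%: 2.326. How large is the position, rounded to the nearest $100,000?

$150,000,000

VaR as a fraction of value: z·σ = 2.326 × 3.98% = 9.25748%.
Position = $13,886,220 / 0.0925748 = $150,000,000.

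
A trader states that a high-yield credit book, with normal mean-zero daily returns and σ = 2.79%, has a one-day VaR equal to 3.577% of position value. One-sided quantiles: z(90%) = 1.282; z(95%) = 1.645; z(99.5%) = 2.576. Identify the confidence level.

90%

Implied z = VaR/σ = 3.577 / 2.79 = 1.282.
This matches z(90%) = 1.282.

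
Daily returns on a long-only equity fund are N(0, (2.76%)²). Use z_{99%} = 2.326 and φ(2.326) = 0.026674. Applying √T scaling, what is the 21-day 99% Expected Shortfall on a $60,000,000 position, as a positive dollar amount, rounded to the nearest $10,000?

σ_{21d} = 2.76% × √21 = 12.648%.
ES multiplier = φ(z)/(1−α) = 0.026674/0.01 = 2.667.
ES = 12.648% × 2.667 = 33.732%; on $60,000,000: $20,239,200.

$20,240,000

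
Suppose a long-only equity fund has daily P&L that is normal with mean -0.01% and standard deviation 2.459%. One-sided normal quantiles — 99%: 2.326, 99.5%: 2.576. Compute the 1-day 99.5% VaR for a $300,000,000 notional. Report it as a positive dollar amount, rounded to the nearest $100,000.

VaR = −μ + z·σ = −(-0.01%) + 2.576 × 2.459% = 6.344%.
On $300,000,000: 0.06344 × $300,000,000 = $19,032,000.

$19,000,000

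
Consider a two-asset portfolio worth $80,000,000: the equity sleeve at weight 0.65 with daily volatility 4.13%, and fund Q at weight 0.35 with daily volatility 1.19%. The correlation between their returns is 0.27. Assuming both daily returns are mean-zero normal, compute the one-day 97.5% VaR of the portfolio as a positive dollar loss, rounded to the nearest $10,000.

σ_p² = 0.65²·4.13² + 0.35²·1.19² + 2·0.27·0.65·0.35·4.13·1.19 = 7.9838 (%²).
σ_p = √7.9838 = 2.826%.
At 97.5%, z = 1.960.
VaR = 1.960 × 2.826% = 5.539%; on $80,000,000 that is $4,431,200.

$4,430,000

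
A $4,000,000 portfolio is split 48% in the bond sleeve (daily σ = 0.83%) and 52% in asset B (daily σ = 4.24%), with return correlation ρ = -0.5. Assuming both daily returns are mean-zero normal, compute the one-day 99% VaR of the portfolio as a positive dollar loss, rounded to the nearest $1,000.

σ_p² = 0.48²·0.83² + 0.52²·4.24² + 2·-0.5·0.48·0.52·0.83·4.24 = 4.1415 (%²).
σ_p = √4.1415 = 2.035%.
At 99%, z = 2.326.
VaR = 2.326 × 2.035% = 4.733%; on $4,000,000 that is $189,320.

$189,000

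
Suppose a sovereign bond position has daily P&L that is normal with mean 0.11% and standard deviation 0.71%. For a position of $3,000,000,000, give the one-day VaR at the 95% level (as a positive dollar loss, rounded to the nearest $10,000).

$31,740,000

At 95% one-sided, z = 1.645.
VaR = −μ + z·σ = −(0.11%) + 1.645 × 0.71% = 1.058%.
On $3,000,000,000: 0.01058 × $3,000,000,000 = $31,740,000.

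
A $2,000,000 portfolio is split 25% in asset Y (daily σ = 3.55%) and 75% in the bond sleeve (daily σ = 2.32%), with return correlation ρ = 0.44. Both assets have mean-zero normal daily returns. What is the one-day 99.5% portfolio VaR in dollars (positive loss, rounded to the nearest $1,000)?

σ_p² = 0.25²·3.55² + 0.75²·2.32² + 2·0.44·0.25·0.75·3.55·2.32 = 5.1742 (%²).
σ_p = √5.1742 = 2.275%.
At 99.5%, z = 2.576.
VaR = 2.576 × 2.275% = 5.860%; on $2,000,000 that is $117,200.

$117,000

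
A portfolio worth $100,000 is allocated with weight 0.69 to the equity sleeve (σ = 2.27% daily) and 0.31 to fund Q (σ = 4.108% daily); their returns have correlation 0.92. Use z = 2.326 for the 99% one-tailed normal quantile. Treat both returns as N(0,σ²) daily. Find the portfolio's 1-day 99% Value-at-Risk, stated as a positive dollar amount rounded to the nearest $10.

$6,470

σ_p² = 0.69²·2.27² + 0.31²·4.108² + 2·0.92·0.69·0.31·2.27·4.108 = 7.7452 (%²).
σ_p = √7.7452 = 2.783%.
VaR = 2.326 × 2.783% = 6.473%; on $100,000 that is $6,473.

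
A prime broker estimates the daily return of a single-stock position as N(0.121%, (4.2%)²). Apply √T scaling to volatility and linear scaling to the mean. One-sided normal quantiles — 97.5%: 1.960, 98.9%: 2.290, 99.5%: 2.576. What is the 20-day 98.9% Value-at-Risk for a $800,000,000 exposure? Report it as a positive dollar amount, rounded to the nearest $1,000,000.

$325,000,000

σ_{20d} = 4.2% × √20 = 18.783%; μ_{20d} = 20 × 0.121% = 2.420%.
VaR = −(2.420%) + 2.290 × 18.783% = 40.593%.
On $800,000,000: 0.40593 × $800,000,000 = $324,744,000.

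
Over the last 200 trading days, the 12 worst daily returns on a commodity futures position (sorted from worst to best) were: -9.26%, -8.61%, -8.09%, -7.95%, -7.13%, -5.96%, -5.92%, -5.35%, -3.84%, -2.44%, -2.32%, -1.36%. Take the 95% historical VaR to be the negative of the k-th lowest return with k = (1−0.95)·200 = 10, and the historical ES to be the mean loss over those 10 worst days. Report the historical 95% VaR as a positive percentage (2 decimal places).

2.44%

k = 10; the 10th lowest return is -2.44%, so VaR = 2.44%.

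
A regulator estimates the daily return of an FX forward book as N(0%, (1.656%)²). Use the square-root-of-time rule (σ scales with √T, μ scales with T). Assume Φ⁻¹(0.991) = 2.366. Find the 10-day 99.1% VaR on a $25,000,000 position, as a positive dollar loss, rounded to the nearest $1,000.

σ_{10d} = 1.656% × √10 = 5.237%.
VaR = 2.366 × 5.237% = 12.391%.
On $25,000,000: 0.12391 × $25,000,000 = $3,097,750.

$3,098,000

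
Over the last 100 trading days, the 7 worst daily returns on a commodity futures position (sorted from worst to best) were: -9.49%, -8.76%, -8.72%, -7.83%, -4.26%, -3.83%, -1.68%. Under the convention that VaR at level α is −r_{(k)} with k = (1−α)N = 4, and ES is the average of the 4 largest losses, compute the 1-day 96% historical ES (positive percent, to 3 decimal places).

The 4 worst returns sum to -34.80%.
ES = −(-34.80%) / 4 = 8.7% ≈ 8.700%.

8.700%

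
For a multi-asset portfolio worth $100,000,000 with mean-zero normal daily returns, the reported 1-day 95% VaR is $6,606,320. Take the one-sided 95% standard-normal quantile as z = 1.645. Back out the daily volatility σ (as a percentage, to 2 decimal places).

4.02%

VaR as a fraction: $6,606,320 / $100,000,000 = 6.606%.
σ = VaR / z = 6.606% / 1.645 = 4.016%.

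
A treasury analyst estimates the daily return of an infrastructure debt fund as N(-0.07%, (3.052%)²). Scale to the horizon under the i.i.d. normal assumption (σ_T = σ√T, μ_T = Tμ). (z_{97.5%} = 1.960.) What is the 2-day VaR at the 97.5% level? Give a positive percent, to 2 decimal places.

8.60%

σ_{2d} = 3.052% × √2 = 4.316%; μ_{2d} = 2 × -0.07% = -0.140%.
VaR = −(-0.140%) + 1.960 × 4.316% = 8.599%.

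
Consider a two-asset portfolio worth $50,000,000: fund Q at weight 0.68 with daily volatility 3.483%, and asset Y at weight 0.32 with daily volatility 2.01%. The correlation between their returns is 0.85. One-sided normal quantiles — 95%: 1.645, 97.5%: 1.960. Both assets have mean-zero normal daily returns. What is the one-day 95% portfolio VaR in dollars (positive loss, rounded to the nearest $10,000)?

σ_p² = 0.68²·3.483² + 0.32²·2.01² + 2·0.85·0.68·0.32·3.483·2.01 = 8.6130 (%²).
σ_p = √8.6130 = 2.935%.
VaR = 1.645 × 2.935% = 4.828%; on $50,000,000 that is $2,414,000.

$2,410,000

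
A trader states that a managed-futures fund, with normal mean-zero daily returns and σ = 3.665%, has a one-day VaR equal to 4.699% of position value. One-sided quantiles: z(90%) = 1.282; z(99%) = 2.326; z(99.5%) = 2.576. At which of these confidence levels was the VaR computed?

90%

Implied z = VaR/σ = 4.699 / 3.665 = 1.282.
This matches z(90%) = 1.282.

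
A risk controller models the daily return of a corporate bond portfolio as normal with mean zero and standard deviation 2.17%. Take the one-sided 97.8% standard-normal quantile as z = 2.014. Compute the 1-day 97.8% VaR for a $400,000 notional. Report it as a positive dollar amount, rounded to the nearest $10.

$17,480

VaR = z·σ = 2.014 × 2.17% = 4.370%.
On $400,000: 0.04370 × $400,000 = $17,480.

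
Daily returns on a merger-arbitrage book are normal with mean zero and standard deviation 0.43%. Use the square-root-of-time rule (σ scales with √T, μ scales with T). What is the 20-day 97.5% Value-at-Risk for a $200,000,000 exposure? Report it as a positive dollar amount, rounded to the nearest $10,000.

At 97.5%, z = 1.960.
σ_{20d} = 0.43% × √20 = 1.923%.
VaR = 1.960 × 1.923% = 3.769%.
On $200,000,000: 0.03769 × $200,000,000 = $7,538,000.

$7,540,000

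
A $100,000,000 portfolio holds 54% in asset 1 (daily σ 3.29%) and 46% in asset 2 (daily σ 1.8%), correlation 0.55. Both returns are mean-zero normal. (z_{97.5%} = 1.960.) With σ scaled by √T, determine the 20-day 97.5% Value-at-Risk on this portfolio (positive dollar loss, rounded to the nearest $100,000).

$20,500,000

σ_p = √(0.54²·3.29² + 0.46²·1.8² + 2·0.55·0.54·0.46·3.29·1.8) = 2.337%.
σ_{20d} = 2.337% × √20 = 10.451%.
VaR = 1.960 × 10.451% = 20.484%; on $100,000,000 that is $20,484,000.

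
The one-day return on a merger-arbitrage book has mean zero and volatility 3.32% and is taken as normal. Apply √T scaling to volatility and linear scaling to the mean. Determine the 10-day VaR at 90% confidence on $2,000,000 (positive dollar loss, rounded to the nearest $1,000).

At 90%, z = 1.282.
σ_{10d} = 3.32% × √10 = 10.499%.
VaR = 1.282 × 10.499% = 13.460%.
On $2,000,000: 0.13460 × $2,000,000 = $269,200.

$269,000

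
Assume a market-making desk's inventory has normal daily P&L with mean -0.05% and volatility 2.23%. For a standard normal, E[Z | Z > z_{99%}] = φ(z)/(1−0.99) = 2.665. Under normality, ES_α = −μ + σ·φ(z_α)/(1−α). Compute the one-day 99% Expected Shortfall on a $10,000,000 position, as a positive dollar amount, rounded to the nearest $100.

ES = −(-0.05%) + 2.23% × 2.665 = 5.993%.
On $10,000,000: 0.05993 × $10,000,000 = $599,300.

$599,300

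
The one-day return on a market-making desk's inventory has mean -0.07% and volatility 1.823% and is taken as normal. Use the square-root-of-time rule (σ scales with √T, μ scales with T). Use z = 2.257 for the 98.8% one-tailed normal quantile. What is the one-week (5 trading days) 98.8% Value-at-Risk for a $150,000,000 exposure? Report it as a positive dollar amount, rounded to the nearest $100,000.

$14,300,000

σ_{5d} = 1.823% × √5 = 4.076%; μ_{5d} = 5 × -0.07% = -0.350%.
VaR = −(-0.350%) + 2.257 × 4.076% = 9.550%.
On $150,000,000: 0.09550 × $150,000,000 = $14,325,000.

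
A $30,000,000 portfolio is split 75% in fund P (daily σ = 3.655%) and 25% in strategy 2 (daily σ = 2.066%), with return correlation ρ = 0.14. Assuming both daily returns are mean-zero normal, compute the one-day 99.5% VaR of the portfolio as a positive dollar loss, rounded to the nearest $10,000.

σ_p² = 0.75²·3.655² + 0.25²·2.066² + 2·0.14·0.75·0.25·3.655·2.066 = 8.1777 (%²).
σ_p = √8.1777 = 2.860%.
At 99.5%, z = 2.576.
VaR = 2.576 × 2.860% = 7.367%; on $30,000,000 that is $2,210,100.

$2,210,000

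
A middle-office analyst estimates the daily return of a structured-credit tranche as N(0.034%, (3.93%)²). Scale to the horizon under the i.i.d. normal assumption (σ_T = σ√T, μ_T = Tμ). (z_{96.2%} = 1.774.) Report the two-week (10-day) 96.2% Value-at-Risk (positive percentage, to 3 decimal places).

21.707%

σ_{10d} = 3.93% × √10 = 12.428%; μ_{10d} = 10 × 0.034% = 0.340%.
VaR = −(0.340%) + 1.774 × 12.428% = 21.707%.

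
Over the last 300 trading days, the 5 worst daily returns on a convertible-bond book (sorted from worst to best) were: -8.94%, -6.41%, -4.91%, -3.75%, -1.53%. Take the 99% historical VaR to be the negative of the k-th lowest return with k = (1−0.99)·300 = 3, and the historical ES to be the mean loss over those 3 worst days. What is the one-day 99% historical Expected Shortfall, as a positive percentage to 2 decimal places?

6.75%

The 3 worst returns sum to -20.26%.
ES = −(-20.26%) / 3 = 6.7533…% ≈ 6.75%.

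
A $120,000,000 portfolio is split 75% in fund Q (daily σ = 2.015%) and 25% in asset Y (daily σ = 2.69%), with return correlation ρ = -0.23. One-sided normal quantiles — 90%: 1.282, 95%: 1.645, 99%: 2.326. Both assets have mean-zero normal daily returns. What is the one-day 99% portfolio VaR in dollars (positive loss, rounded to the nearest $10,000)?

$4,200,000

σ_p² = 0.75²·2.015² + 0.25²·2.69² + 2·-0.23·0.75·0.25·2.015·2.69 = 2.2686 (%²).
σ_p = √2.2686 = 1.506%.
VaR = 2.326 × 1.506% = 3.503%; on $120,000,000 that is $4,203,600.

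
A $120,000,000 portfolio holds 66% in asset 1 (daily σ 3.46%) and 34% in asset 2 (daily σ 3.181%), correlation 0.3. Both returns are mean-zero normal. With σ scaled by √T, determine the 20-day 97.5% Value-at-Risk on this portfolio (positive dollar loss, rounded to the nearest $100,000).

σ_p = √(0.66²·3.46² + 0.34²·3.181² + 2·0.3·0.66·0.34·3.46·3.181) = 2.805%.
σ_{20d} = 2.805% × √20 = 12.544%.
z(97.5%) = 1.960.
VaR = 1.960 × 12.544% = 24.586%; on $120,000,000 that is $29,503,200.

$29,500,000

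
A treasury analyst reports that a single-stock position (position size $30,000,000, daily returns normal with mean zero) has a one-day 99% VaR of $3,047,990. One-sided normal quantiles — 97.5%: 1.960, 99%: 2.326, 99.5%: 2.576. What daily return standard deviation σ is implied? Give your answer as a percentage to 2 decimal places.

VaR as a fraction: $3,047,990 / $30,000,000 = 10.160%.
σ = VaR / z = 10.160% / 2.326 = 4.368%.

4.37%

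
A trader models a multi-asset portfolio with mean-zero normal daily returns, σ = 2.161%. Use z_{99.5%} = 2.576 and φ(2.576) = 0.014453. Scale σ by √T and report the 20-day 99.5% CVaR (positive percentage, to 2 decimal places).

27.94%

σ_{20d} = 2.161% × √20 = 9.664%.
ES multiplier = φ(z)/(1−α) = 0.014453/0.005 = 2.891.
ES = 9.664% × 2.891 = 27.939%.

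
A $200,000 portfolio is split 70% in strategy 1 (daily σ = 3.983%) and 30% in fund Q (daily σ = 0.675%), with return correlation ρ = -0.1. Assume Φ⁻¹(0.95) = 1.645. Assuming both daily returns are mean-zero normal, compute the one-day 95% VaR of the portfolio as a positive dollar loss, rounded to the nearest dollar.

σ_p² = 0.7²·3.983² + 0.3²·0.675² + 2·-0.1·0.7·0.3·3.983·0.675 = 7.7016 (%²).
σ_p = √7.7016 = 2.775%.
VaR = 1.645 × 2.775% = 4.565%; on $200,000 that is $9,130.

$9,130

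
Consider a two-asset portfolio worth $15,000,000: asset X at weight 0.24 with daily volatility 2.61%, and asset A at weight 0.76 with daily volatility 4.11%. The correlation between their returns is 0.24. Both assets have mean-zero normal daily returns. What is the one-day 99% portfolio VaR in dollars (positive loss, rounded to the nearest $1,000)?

σ_p² = 0.24²·2.61² + 0.76²·4.11² + 2·0.24·0.24·0.76·2.61·4.11 = 11.0884 (%²).
σ_p = √11.0884 = 3.330%.
At 99%, z = 2.326.
VaR = 2.326 × 3.330% = 7.746%; on $15,000,000 that is $1,161,900.

$1,162,000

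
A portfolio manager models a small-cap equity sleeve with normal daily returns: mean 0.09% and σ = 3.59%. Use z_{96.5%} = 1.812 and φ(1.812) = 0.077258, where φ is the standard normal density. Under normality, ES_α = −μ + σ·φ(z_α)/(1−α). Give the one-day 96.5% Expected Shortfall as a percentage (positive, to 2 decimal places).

7.83%

Tail multiplier: φ(z)/(1−α) = 0.077258 / 0.035 = 2.207.
ES = −(0.09%) + 3.59% × 2.207 = 7.833%.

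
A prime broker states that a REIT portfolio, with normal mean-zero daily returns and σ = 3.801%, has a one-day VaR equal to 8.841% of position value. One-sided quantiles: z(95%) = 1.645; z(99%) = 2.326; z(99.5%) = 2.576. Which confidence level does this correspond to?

Implied z = VaR/σ = 8.841 / 3.801 = 2.326.
This matches z(99%) = 2.326.

99%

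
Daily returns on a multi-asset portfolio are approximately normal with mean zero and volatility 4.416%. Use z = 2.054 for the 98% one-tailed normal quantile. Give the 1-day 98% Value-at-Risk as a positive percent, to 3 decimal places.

9.070%

VaR = z·σ = 2.054 × 4.416% = 9.070%.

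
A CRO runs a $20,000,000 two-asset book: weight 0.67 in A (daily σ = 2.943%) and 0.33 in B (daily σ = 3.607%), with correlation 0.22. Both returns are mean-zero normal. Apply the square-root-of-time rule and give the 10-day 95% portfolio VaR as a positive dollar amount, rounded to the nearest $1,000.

σ_p = √(0.67²·2.943² + 0.33²·3.607² + 2·0.22·0.67·0.33·2.943·3.607) = 2.517%.
σ_{10d} = 2.517% × √10 = 7.959%.
z(95%) = 1.645.
VaR = 1.645 × 7.959% = 13.093%; on $20,000,000 that is $2,618,600.

$2,619,000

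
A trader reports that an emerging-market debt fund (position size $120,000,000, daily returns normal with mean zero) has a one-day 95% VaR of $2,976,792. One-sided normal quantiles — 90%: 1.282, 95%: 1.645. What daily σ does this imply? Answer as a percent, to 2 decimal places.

1.51%

VaR as a fraction: $2,976,792 / $120,000,000 = 2.481%.
σ = VaR / z = 2.481% / 1.645 = 1.508%.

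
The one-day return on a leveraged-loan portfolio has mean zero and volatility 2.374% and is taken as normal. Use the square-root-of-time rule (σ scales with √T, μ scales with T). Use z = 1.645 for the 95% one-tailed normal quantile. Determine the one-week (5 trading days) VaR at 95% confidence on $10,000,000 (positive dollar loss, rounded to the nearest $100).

$873,200

σ_{5d} = 2.374% × √5 = 5.308%.
VaR = 1.645 × 5.308% = 8.732%.
On $10,000,000: 0.08732 × $10,000,000 = $873,200.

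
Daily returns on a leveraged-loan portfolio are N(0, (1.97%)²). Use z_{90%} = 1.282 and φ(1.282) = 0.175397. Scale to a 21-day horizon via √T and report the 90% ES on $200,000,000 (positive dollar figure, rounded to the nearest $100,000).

σ_{21d} = 1.97% × √21 = 9.028%.
ES multiplier = φ(z)/(1−α) = 0.175397/0.1 = 1.754.
ES = 9.028% × 1.754 = 15.835%; on $200,000,000: $31,670,000.

$31,700,000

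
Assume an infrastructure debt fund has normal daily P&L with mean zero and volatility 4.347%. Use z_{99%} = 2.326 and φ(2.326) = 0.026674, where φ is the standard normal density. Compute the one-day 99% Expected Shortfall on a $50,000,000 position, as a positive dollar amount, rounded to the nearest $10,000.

Tail multiplier: φ(z)/(1−α) = 0.026674 / 0.01 = 2.667.
ES = 4.347% × 2.667 = 11.593%.
On $50,000,000: 0.11593 × $50,000,000 = $5,796,500.

$5,800,000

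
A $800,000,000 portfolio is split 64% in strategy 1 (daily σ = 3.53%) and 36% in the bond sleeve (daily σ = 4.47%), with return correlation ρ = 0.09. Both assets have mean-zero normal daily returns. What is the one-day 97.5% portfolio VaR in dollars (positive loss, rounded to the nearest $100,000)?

σ_p² = 0.64²·3.53² + 0.36²·4.47² + 2·0.09·0.64·0.36·3.53·4.47 = 8.3479 (%²).
σ_p = √8.3479 = 2.889%.
At 97.5%, z = 1.960.
VaR = 1.960 × 2.889% = 5.662%; on $800,000,000 that is $45,296,000.

$45,300,000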